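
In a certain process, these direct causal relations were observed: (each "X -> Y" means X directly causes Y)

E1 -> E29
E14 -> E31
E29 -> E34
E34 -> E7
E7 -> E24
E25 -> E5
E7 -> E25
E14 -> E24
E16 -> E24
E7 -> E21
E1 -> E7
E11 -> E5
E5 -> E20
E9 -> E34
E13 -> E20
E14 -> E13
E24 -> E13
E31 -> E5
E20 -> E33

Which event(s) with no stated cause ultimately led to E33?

Tracing upstream from E33: E33 ← E20 ← E5 ← E25 ← E7 ← E1.
A separate upstream branch: E33 ← E20 ← E13 ← E24 ← E16.
A separate upstream branch: E33 ← E20 ← E5 ← E25 ← E7 ← E34 ← E9.
A separate upstream branch: E33 ← E20 ← E13 ← E14.
A separate upstream branch: E33 ← E20 ← E5 ← E11.
Each of those chain origins has no stated cause.

E1, E11, E14, E16, E9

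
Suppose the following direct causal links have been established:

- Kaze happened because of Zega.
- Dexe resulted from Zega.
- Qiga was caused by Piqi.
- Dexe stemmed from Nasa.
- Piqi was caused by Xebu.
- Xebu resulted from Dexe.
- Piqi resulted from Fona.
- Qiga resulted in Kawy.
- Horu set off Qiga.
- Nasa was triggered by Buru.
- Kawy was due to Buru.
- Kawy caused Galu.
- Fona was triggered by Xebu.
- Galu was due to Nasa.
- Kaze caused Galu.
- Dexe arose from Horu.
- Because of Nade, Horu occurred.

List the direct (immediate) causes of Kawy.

Buru, Qiga

Upstream contributors include Nade, Zega, Horu, Nasa, Dexe, Xebu, Fona, Piqi, but only Buru, Qiga feed directly into Kawy.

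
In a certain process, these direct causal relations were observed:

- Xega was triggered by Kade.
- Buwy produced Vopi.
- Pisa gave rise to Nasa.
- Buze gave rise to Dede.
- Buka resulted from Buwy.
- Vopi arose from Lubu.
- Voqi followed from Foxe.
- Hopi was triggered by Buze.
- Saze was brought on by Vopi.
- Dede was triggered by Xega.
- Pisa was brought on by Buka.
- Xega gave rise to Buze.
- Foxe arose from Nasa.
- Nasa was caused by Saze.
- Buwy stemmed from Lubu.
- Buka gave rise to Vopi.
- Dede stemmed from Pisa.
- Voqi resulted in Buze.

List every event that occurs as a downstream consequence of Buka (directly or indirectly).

Buze, Dede, Foxe, Hopi, Nasa, Pisa, Saze, Vopi, Voqi

Direct effects: Vopi, Pisa.
2 steps out: Saze, Nasa, Dede.
3 steps out: Foxe.
4 steps out: Voqi.
5 steps out: Buze.
6 steps out: Hopi.
Not reachable from it: Lubu, Buwy, Kade, Xega.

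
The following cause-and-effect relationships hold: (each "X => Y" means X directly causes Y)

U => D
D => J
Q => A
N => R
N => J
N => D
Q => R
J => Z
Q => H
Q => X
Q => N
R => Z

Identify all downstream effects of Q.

Direct effects: H, X, A, N, R.
2 steps out: D, J, Z.
Not reachable from it: U.

A, D, H, J, N, R, X, Z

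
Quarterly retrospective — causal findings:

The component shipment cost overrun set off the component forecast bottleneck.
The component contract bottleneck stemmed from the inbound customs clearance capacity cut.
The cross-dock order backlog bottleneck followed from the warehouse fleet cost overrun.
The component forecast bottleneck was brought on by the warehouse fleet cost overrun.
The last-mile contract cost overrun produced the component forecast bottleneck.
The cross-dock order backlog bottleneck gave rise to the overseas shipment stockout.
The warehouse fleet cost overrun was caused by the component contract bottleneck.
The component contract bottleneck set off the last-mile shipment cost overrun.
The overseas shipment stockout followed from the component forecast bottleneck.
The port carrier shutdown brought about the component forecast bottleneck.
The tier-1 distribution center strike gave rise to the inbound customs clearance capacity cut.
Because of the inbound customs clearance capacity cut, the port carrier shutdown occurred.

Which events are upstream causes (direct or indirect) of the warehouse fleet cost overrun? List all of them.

the component contract bottleneck, the inbound customs clearance capacity cut, the tier-1 distribution center strike

Immediate cause of the warehouse fleet cost overrun: the component contract bottleneck.
Further upstream: the tier-1 distribution center strike, the inbound customs clearance capacity cut.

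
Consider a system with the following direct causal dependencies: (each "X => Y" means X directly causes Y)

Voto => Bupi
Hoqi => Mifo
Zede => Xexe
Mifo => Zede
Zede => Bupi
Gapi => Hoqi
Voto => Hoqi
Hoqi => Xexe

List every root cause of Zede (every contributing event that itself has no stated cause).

Tracing upstream from Zede: Zede ← Mifo ← Hoqi ← Gapi.
A separate upstream branch: Zede ← Mifo ← Hoqi ← Voto.
Each of those chain origins has no stated cause.

Gapi, Voto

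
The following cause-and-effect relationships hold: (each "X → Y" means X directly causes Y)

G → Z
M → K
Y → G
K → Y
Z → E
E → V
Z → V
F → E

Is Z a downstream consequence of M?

There is a causal chain: M → K → Y → G → Z.

Yes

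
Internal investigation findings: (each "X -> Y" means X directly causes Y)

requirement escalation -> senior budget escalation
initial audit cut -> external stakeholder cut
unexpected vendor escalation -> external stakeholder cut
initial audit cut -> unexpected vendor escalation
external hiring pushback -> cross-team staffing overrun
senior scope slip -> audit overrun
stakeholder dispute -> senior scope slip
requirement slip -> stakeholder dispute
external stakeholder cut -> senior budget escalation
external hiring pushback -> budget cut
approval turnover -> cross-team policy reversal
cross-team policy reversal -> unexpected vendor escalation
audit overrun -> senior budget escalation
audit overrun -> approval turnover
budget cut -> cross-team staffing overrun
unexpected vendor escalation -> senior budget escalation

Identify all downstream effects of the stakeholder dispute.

Direct effects: the senior scope slip.
2 steps out: the audit overrun.
3 steps out: the approval turnover, the senior budget escalation.
4 steps out: the cross-team policy reversal.
5 steps out: the unexpected vendor escalation.
6 steps out: the external stakeholder cut.
Not reachable from it: the external hiring pushback, the requirement slip, the budget cut, the cross-team staffing overrun, the requirement escalation, the initial audit cut.

the approval turnover, the audit overrun, the cross-team policy reversal, the external stakeholder cut, the senior budget escalation, the senior scope slip, the unexpected vendor escalation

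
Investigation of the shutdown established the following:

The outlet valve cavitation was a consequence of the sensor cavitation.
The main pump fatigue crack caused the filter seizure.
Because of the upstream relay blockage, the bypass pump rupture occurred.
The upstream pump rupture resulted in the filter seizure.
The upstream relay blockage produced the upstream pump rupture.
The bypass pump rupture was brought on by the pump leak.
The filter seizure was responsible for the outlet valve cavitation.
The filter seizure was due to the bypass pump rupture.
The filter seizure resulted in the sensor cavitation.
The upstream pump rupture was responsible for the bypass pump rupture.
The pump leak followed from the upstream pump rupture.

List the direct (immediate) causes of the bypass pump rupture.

the pump leak, the upstream pump rupture, the upstream relay blockage

the pump leak, the upstream pump rupture, the upstream relay blockage → the bypass pump rupture with nothing further upstream stated.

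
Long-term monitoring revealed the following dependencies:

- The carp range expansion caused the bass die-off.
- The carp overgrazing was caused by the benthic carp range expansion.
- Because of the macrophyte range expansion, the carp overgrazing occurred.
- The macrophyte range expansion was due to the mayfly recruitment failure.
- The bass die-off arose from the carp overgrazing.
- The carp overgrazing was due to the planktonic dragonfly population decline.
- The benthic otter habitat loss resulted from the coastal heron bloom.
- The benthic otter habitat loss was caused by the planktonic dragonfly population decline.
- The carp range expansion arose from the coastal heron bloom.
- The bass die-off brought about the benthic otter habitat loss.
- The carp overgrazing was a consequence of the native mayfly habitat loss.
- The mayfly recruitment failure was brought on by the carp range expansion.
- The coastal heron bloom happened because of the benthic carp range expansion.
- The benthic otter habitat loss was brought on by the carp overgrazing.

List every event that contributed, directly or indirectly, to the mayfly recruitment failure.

Immediate cause of the mayfly recruitment failure: the carp range expansion.
Further upstream: the benthic carp range expansion, the coastal heron bloom.

the benthic carp range expansion, the carp range expansion, the coastal heron bloom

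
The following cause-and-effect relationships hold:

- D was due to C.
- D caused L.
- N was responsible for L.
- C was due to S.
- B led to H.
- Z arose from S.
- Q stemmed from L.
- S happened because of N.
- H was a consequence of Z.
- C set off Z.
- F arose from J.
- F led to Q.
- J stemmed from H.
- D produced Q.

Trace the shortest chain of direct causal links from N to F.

N → S
S → Z
Z → H
H → J
J → F
Length: 5 steps.

N → S → Z → H → J → F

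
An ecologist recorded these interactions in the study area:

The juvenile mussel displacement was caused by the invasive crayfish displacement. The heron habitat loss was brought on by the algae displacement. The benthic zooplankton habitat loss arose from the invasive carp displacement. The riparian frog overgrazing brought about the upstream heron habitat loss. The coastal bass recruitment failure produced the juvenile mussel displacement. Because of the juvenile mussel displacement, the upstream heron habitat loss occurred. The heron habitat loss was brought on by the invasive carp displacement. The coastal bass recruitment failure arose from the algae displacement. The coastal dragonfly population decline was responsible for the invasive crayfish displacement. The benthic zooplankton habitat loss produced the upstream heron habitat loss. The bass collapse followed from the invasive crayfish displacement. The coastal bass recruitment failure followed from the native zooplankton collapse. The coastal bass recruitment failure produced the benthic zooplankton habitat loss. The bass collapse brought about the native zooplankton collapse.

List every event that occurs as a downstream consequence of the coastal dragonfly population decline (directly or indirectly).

Direct effects: the invasive crayfish displacement.
2 steps out: the bass collapse, the juvenile mussel displacement.
3 steps out: the native zooplankton collapse, the upstream heron habitat loss.
4 steps out: the coastal bass recruitment failure.
5 steps out: the benthic zooplankton habitat loss.
Not reachable from it: the invasive carp displacement, the algae displacement, the heron habitat loss, the riparian frog overgrazing.

the bass collapse, the benthic zooplankton habitat loss, the coastal bass recruitment failure, the invasive crayfish displacement, the juvenile mussel displacement, the native zooplankton collapse, the upstream heron habitat loss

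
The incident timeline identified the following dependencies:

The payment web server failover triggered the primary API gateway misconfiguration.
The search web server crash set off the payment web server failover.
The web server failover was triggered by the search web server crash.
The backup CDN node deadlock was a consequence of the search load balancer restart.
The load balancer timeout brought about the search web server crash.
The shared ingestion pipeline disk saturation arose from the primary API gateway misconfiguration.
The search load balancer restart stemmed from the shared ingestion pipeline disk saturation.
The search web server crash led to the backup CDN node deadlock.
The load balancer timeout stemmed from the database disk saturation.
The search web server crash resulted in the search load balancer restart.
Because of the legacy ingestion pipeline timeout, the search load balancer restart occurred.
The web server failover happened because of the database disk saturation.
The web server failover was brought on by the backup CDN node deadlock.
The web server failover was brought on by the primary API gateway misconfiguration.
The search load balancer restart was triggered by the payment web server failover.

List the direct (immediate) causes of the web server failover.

Upstream contributors include the load balancer timeout, the legacy ingestion pipeline timeout, the payment web server failover, the shared ingestion pipeline disk saturation, the search load balancer restart, but only the backup CDN node deadlock, the database disk saturation, the primary API gateway misconfiguration, the search web server crash feed directly into the web server failover.

the backup CDN node deadlock, the database disk saturation, the primary API gateway misconfiguration, the search web server crash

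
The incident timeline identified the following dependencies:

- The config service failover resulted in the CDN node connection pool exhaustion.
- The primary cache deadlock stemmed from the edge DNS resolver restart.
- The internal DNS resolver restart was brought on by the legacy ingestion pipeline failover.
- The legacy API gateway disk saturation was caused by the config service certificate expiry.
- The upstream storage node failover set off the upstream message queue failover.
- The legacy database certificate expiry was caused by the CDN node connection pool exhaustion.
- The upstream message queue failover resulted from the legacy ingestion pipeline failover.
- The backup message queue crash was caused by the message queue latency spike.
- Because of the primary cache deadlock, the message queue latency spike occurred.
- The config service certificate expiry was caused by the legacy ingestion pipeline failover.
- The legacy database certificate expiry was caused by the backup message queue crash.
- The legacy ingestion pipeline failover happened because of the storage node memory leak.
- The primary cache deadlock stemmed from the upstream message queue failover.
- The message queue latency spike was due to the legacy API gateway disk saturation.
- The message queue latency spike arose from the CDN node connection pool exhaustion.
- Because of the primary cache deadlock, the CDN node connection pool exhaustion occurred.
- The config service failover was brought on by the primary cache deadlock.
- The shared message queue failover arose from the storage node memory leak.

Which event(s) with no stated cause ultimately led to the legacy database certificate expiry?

Tracing upstream from the legacy database certificate expiry: the legacy database certificate expiry ← the CDN node connection pool exhaustion ← the primary cache deadlock ← the upstream message queue failover ← the legacy ingestion pipeline failover ← the storage node memory leak.
A separate upstream branch: the legacy database certificate expiry ← the CDN node connection pool exhaustion ← the primary cache deadlock ← the upstream message queue failover ← the upstream storage node failover.
A separate upstream branch: the legacy database certificate expiry ← the CDN node connection pool exhaustion ← the primary cache deadlock ← the edge DNS resolver restart.
Each of those chain origins has no stated cause.

the edge DNS resolver restart, the storage node memory leak, the upstream storage node failover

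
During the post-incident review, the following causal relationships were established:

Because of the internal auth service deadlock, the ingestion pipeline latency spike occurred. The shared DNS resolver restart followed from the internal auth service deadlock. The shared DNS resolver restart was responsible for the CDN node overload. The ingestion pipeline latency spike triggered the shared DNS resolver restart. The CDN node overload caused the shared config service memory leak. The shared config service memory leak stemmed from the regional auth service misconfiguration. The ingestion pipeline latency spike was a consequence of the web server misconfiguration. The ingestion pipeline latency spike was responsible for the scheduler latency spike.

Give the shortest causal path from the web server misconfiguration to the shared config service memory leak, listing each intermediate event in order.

the web server misconfiguration → the ingestion pipeline latency spike
the ingestion pipeline latency spike → the shared DNS resolver restart
the shared DNS resolver restart → the CDN node overload
the CDN node overload → the shared config service memory leak
Length: 4 steps.

the web server misconfiguration → the ingestion pipeline latency spike → the shared DNS resolver restart → the CDN node overload → the shared config service memory leak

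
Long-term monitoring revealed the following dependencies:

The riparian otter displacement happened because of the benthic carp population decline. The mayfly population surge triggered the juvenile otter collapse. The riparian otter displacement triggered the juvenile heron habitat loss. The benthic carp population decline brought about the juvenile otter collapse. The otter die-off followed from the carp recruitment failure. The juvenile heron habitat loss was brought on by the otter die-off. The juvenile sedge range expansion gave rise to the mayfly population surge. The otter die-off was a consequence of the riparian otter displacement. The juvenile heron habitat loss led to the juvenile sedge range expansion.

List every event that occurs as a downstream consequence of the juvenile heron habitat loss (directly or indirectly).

the juvenile otter collapse, the juvenile sedge range expansion, the mayfly population surge

Direct effects: the juvenile sedge range expansion.
2 steps out: the mayfly population surge.
3 steps out: the juvenile otter collapse.
Not reachable from it: the benthic carp population decline, the riparian otter displacement, the otter die-off, the carp recruitment failure.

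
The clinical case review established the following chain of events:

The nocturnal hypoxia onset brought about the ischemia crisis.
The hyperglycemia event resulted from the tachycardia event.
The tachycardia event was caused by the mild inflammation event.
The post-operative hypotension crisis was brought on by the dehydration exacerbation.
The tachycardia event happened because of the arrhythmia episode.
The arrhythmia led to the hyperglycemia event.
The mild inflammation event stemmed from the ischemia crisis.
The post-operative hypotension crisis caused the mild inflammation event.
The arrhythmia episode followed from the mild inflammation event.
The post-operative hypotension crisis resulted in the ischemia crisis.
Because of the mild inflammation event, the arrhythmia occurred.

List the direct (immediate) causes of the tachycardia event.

the arrhythmia episode, the mild inflammation event

Upstream contributors include the dehydration exacerbation, the post-operative hypotension crisis, the ischemia crisis, the nocturnal hypoxia onset, but only the arrhythmia episode, the mild inflammation event feed directly into the tachycardia event.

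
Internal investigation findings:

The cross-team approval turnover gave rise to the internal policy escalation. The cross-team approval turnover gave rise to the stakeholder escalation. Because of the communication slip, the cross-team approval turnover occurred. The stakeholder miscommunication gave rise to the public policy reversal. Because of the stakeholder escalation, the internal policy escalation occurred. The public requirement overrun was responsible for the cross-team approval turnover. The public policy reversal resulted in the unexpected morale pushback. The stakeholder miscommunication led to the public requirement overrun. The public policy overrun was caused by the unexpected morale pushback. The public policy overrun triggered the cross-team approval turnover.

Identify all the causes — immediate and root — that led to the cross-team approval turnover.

Immediate causes of the cross-team approval turnover: the public requirement overrun, the communication slip, the public policy overrun.
Further upstream: the stakeholder miscommunication, the public policy reversal, the unexpected morale pushback.

the communication slip, the public policy overrun, the public policy reversal, the public requirement overrun, the stakeholder miscommunication, the unexpected morale pushback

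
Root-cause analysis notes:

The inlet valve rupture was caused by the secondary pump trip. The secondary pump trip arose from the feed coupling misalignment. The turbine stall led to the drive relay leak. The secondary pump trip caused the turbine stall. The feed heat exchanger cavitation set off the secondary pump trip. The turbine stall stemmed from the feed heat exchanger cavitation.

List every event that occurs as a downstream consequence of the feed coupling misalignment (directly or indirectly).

Direct effects: the secondary pump trip.
2 steps out: the turbine stall, the inlet valve rupture.
3 steps out: the drive relay leak.
Not reachable from it: the feed heat exchanger cavitation.

the drive relay leak, the inlet valve rupture, the secondary pump trip, the turbine stall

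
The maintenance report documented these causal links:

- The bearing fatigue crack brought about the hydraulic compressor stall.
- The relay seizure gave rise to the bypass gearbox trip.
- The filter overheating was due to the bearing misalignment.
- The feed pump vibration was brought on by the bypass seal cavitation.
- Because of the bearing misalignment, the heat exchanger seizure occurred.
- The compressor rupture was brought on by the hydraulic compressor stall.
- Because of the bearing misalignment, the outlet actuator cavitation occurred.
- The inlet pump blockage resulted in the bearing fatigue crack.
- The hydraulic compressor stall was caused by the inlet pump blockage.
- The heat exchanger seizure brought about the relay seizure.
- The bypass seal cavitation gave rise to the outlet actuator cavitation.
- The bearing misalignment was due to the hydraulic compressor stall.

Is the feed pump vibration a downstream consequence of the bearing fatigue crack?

No

The bearing fatigue crack leads to the hydraulic compressor stall, the compressor rupture, the bearing misalignment, the filter overheating, the heat exchanger seizure, the relay seizure, the bypass gearbox trip, the outlet actuator cavitation; the feed pump vibration is not among them.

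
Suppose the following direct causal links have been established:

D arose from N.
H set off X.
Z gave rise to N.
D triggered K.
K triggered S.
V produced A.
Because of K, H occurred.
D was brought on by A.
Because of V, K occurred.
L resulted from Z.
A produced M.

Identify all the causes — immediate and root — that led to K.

A, D, N, V, Z

Immediate causes of K: V, D.
Further upstream: A, Z, N.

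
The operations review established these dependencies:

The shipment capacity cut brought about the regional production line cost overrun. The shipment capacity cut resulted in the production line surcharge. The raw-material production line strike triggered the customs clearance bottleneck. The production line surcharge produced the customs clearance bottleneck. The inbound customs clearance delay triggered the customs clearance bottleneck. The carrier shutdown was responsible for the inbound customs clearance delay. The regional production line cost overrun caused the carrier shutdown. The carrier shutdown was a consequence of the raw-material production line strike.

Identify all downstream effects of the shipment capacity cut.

Direct effects: the production line surcharge, the regional production line cost overrun.
2 steps out: the carrier shutdown, the customs clearance bottleneck.
3 steps out: the inbound customs clearance delay.
Not reachable from it: the raw-material production line strike.

the carrier shutdown, the customs clearance bottleneck, the inbound customs clearance delay, the production line surcharge, the regional production line cost overrun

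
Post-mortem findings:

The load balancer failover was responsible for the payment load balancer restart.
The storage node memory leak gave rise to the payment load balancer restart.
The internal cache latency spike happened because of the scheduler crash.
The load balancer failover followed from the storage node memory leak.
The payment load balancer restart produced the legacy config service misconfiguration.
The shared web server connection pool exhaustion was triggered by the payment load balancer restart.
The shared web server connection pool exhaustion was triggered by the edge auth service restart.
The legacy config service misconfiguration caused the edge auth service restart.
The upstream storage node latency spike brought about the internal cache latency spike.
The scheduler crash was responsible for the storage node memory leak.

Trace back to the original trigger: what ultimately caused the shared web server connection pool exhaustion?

Tracing upstream from the shared web server connection pool exhaustion: the shared web server connection pool exhaustion ← the payment load balancer restart ← the storage node memory leak ← the scheduler crash.
The scheduler crash has no stated cause, so it is the root.

the scheduler crash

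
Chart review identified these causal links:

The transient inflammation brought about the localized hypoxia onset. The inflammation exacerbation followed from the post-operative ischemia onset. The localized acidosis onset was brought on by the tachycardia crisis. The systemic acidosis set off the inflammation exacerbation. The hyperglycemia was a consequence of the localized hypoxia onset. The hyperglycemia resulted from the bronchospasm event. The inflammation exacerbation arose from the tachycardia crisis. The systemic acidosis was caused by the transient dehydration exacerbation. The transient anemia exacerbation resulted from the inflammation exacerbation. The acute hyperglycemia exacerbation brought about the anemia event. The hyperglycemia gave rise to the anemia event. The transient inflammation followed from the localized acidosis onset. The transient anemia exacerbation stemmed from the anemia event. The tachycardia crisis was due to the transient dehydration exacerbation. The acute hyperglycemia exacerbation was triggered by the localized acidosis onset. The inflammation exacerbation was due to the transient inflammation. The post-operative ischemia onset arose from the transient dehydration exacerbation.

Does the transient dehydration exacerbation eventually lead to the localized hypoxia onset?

There is a causal chain: the transient dehydration exacerbation → the tachycardia crisis → the localized acidosis onset → the transient inflammation → the localized hypoxia onset.

Yes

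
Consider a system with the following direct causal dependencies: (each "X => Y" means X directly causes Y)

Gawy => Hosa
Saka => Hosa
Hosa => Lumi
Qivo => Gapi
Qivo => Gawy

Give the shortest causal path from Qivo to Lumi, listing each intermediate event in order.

Qivo → Gawy → Hosa → Lumi

Qivo → Gawy
Gawy → Hosa
Hosa → Lumi
Length: 3 steps.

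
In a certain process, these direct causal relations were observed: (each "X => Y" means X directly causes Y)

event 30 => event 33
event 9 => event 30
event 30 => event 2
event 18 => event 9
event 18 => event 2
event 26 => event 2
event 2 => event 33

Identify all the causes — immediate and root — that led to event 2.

event 18, event 26, event 30, event 9

Immediate causes of event 2: event 18, event 30, event 26.
Further upstream: event 9.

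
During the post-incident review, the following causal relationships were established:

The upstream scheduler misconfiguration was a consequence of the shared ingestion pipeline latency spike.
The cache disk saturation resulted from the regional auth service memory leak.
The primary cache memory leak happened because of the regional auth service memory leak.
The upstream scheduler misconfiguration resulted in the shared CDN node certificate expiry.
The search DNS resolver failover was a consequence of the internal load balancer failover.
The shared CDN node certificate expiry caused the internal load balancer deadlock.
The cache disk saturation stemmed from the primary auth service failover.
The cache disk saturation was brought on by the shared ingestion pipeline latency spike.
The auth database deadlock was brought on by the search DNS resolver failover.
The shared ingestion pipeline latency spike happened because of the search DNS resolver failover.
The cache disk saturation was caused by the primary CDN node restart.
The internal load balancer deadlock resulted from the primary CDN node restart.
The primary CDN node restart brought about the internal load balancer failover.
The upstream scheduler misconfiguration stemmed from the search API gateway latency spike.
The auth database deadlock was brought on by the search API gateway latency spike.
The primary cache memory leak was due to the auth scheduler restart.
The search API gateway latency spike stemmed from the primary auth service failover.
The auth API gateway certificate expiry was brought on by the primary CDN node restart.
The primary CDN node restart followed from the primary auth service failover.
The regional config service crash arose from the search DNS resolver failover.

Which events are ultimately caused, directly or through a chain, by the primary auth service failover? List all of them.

the auth API gateway certificate expiry, the auth database deadlock, the cache disk saturation, the internal load balancer deadlock, the internal load balancer failover, the primary CDN node restart, the regional config service crash, the search API gateway latency spike, the search DNS resolver failover, the shared CDN node certificate expiry, the shared ingestion pipeline latency spike, the upstream scheduler misconfiguration

Direct effects: the search API gateway latency spike, the primary CDN node restart, the cache disk saturation.
2 steps out: the auth API gateway certificate expiry, the internal load balancer failover, the upstream scheduler misconfiguration, the internal load balancer deadlock, the auth database deadlock.
3 steps out: the search DNS resolver failover, the shared CDN node certificate expiry.
4 steps out: the shared ingestion pipeline latency spike, the regional config service crash.
Not reachable from it: the auth scheduler restart, the regional auth service memory leak, the primary cache memory leak.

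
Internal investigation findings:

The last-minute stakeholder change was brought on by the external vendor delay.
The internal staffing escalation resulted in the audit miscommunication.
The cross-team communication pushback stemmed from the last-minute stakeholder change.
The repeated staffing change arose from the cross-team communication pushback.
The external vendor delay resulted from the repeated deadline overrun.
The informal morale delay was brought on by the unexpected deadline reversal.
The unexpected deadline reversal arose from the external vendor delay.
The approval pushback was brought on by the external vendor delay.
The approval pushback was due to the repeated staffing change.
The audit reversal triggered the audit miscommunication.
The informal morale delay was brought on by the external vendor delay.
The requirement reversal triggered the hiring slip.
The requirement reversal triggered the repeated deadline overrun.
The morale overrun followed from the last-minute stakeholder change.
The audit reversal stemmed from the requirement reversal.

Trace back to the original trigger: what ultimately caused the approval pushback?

the requirement reversal

Tracing upstream from the approval pushback: the approval pushback ← the external vendor delay ← the repeated deadline overrun ← the requirement reversal.
The requirement reversal has no stated cause, so it is the root.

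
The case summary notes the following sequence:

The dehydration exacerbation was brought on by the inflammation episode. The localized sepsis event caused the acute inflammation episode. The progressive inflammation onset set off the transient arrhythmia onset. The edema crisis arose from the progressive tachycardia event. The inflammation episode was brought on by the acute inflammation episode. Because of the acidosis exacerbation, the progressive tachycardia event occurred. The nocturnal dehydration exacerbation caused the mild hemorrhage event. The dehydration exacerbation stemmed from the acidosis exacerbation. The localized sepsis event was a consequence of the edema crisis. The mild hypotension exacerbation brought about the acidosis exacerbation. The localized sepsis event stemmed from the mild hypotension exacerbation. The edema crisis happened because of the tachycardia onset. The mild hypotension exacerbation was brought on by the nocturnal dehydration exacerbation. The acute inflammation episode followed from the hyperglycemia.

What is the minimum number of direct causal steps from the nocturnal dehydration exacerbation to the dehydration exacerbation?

3

Shortest chain: the nocturnal dehydration exacerbation → the mild hypotension exacerbation → the acidosis exacerbation → the dehydration exacerbation.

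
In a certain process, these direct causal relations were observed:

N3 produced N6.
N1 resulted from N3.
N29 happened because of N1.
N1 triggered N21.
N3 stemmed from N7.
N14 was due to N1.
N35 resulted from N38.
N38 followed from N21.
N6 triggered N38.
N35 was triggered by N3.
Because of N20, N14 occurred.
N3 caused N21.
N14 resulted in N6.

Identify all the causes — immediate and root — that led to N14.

N1, N20, N3, N7

Immediate causes of N14: N1, N20.
Further upstream: N7, N3.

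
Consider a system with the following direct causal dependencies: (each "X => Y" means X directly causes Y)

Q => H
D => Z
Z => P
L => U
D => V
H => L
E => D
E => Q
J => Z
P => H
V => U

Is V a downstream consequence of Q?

Q leads to H, L, U; V is not among them.

No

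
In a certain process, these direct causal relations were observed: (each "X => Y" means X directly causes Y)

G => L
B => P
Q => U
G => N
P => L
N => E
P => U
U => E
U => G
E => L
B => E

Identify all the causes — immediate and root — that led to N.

Immediate cause of N: G.
Further upstream: B, P, U, Q.

B, G, P, Q, U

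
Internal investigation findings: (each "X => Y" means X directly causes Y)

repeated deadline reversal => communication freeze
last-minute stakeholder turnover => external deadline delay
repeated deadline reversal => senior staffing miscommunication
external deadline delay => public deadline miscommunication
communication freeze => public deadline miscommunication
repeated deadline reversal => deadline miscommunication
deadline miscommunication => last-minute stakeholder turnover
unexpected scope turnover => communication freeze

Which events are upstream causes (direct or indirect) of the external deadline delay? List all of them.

the deadline miscommunication, the last-minute stakeholder turnover, the repeated deadline reversal

Immediate cause of the external deadline delay: the last-minute stakeholder turnover.
Further upstream: the repeated deadline reversal, the deadline miscommunication.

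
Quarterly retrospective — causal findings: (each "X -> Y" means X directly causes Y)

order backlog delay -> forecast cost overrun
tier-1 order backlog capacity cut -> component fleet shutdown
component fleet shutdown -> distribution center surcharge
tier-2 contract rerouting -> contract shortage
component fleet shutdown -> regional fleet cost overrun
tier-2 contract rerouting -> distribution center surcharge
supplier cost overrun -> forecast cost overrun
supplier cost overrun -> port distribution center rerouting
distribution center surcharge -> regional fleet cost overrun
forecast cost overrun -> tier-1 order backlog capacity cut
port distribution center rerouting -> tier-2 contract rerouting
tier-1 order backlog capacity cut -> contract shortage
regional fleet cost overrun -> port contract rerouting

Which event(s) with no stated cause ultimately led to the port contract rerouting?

the order backlog delay, the supplier cost overrun

Tracing upstream from the port contract rerouting: the port contract rerouting ← the regional fleet cost overrun ← the component fleet shutdown ← the tier-1 order backlog capacity cut ← the forecast cost overrun ← the supplier cost overrun.
A separate upstream branch: the port contract rerouting ← the regional fleet cost overrun ← the component fleet shutdown ← the tier-1 order backlog capacity cut ← the forecast cost overrun ← the order backlog delay.
Each of those chain origins has no stated cause.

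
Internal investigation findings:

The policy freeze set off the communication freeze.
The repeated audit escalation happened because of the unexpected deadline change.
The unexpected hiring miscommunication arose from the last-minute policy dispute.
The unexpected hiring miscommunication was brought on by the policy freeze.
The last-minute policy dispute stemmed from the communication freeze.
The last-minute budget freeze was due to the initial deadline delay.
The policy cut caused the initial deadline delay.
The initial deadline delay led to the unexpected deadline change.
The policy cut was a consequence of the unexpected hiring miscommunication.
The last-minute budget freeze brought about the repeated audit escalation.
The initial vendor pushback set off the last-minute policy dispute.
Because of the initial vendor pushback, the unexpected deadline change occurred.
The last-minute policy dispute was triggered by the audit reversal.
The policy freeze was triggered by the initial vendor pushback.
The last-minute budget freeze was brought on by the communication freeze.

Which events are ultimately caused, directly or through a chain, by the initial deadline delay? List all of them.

Direct effects: the unexpected deadline change, the last-minute budget freeze.
2 steps out: the repeated audit escalation.
Not reachable from it: the initial vendor pushback, the policy freeze, the communication freeze, the last-minute policy dispute, the unexpected hiring miscommunication, the policy cut, the audit reversal.

the last-minute budget freeze, the repeated audit escalation, the unexpected deadline change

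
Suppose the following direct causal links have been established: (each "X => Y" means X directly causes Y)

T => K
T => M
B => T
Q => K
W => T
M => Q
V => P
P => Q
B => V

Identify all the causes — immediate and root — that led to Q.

Immediate causes of Q: P, M.
Further upstream: B, T, V, W.

B, M, P, T, V, W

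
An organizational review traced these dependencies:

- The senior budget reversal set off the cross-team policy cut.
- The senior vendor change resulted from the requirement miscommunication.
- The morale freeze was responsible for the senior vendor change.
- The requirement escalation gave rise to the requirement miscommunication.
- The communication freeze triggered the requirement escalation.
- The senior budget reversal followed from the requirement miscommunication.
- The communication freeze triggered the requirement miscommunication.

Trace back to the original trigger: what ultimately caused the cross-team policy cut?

Tracing upstream from the cross-team policy cut: the cross-team policy cut ← the senior budget reversal ← the requirement miscommunication ← the communication freeze.
The communication freeze has no stated cause, so it is the root.

the communication freeze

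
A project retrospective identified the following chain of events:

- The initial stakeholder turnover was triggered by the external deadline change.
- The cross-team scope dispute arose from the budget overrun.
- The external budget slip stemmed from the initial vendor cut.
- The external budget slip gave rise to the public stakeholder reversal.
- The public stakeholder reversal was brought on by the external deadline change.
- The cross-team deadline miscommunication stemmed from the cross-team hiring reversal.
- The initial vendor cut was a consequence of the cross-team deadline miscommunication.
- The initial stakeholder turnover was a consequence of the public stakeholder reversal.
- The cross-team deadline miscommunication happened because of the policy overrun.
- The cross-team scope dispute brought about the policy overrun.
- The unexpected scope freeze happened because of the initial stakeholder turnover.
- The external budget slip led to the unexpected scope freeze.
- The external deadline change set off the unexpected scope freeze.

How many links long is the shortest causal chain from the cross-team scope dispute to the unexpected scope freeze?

5

Shortest chain: the cross-team scope dispute → the policy overrun → the cross-team deadline miscommunication → the initial vendor cut → the external budget slip → the unexpected scope freeze.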